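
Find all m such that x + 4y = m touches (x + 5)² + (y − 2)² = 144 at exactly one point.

m = 3 ± 12√17

For a tangent, require d(centre, line) = r = 12.
|1·(−5) + 4·2 − m| / √17 = 12
|m − (3)| = 12√17.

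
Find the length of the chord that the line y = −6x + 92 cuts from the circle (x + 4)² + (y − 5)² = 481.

Substitute y = −6x + 92:
37x² − 1036x + 7104 = 0  ⟹  x² − 28x + 192 = 0
x = 16 or x = 12, giving (16, −4) and (12, 20).
Chord length = distance between (16, −4) and (12, 20) = √592 = 4√37.

4√37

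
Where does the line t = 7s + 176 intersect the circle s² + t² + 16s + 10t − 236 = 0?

Substitute t = 7s + 176:
50s² + 2550s + 32500 = 0  ⟹  s² + 51s + 650 = 0
s = −25 or s = −26, giving (−25, 1) and (−26, −6).

(−26, −6) and (−25, 1)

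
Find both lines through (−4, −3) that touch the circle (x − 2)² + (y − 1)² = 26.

A line y − (−3) = m(x − (−4)) is tangent when its distance from (2, 1) is √26:
[m·(6) − (4)]² = 26(m² + 1)
5m² − 24m − 5 = 0, so m = 5 or m = −1/5.
Through (−4, −3) these give 5x − y = −17 and x + 5y = −19.

5x − y = −17 and x + 5y = −19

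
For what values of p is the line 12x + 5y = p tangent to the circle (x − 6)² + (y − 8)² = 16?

For a tangent, require d(centre, line) = r = 4.
|12·6 + 5·8 − p| / √169 = 4
|p − (112)| = 4·13, so p = 164 or p = 60.

p = 60 or p = 164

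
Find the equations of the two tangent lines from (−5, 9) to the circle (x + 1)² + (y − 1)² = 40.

x + 3y = 22 and 3x − y = −24

A line y − (9) = m(x − (−5)) is tangent when its distance from (−1, 1) is 2√10:
[m·(4) − (−8)]² = 40(m² + 1)
3m² − 8m − 3 = 0, so m = −1/3 or m = 3.
With m = −1/3: x + 3y = 22. With m = 3: 3x − y = −24.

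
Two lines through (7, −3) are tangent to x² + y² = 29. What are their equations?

2x − 5y = 29 and 5x + 2y = 29

A line y − (−3) = m(x − (7)) is tangent when its distance from (0, 0) is √29:
[m·(−7) − (3)]² = 29(m² + 1)
10m² + 21m − 10 = 0, so m = 2/5 or m = −5/2.
With m = 2/5: 2x − 5y = 29. With m = −5/2: 5x + 2y = 29.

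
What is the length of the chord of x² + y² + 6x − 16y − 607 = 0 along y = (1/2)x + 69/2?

12√5

The distance from (−3, 8) to the line is 50/√5, and r² = 680.
Chord = 2√(r² − d²) = 2·√(180) = 12√5.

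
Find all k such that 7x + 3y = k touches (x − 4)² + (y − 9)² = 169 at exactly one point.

k = 55 ± 13√58

The line touches the circle iff its distance from (4, 9) is 13:
|7·4 + 3·9 − k| / √58 = 13
|k − (55)| = 13√58.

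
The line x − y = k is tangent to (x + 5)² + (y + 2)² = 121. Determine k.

For a tangent, require d(centre, line) = r = 11.
|1·(−5) − 1·(−2) − k| / √2 = 11
|k − (−3)| = 11√2.

k = −3 ± 11√2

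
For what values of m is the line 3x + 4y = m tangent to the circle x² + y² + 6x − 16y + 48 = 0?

m = −2 or m = 48

For a tangent, require d(centre, line) = r = 5.
|3·(−3) + 4·8 − m| / √25 = 5
|m − (23)| = 5·5, so m = 48 or m = −2.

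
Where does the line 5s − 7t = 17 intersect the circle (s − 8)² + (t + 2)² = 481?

(−12, −11) and (23, 14)

Express t = (−17 + 5s)/7 and substitute into the circle:
74s² − 814s − 20424 = 0  ⟹  s² − 11s − 276 = 0
s = 23 or s = −12, giving (23, 14) and (−12, −11).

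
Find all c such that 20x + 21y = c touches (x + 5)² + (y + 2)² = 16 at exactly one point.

c = −258 or c = −26

The line touches the circle iff its distance from (−5, −2) is 4:
|20·(−5) + 21·(−2) − c| / √841 = 4
|c − (−142)| = 4·29, so c = −26 or c = −258.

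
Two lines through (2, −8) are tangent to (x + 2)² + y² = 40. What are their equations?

x + 3y = −22 and 3x − y = 14

Let a tangent through (2, −8) have slope m. Its distance from (−2, 0) must equal 2√10:
[m·(−4) − (8)]² = 40(m² + 1)
3m² − 8m − 3 = 0, so m = −1/3 or m = 3.
Through (2, −8) these give x + 3y = −22 and 3x − y = 14.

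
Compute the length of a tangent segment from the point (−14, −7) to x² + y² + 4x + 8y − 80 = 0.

√53

The centre is (−2, −4) and r = 10. The square of the distance from P to the centre is 144 + 9 = 153.
Power of the point: PT² = |PO|² − r² = 53, so PT = √53.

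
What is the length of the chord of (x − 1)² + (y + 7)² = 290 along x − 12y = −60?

Centre (1, −7), r² = 290. Perpendicular distance d from centre to line = |145| / √145 = 145/√145.
Half the chord is √(r² − d²) = √(145), so the full chord is 2√145.

2√145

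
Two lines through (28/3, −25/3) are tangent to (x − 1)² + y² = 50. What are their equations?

x + 7y = −49 and 7x + y = 57

A line y − (−25/3) = m(x − (28/3)) is tangent when its distance from (1, 0) is 5√2:
(−25/3m − (25/3))² = 50(m² + 1)
7m² + 50m + 7 = 0, so m = −1/7 or m = −7.
With m = −1/7: x + 7y = −49. With m = −7: 7x + y = 57.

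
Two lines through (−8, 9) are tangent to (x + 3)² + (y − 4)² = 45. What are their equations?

A line y − (9) = m(x − (−8)) is tangent when its distance from (−3, 4) is 3√5:
(5m − (−5))² = 45(m² + 1)
2m² − 5m + 2 = 0, so m = 2 or m = 1/2.
With m = 2: 2x − y = −25. With m = 1/2: x − 2y = −26.

2x − y = −25 and x − 2y = −26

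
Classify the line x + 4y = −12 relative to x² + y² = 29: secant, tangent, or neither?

secant

Substituting the line into the circle gives 17x² + 24x − 320 = 0.
Δ = 576 − (−21760) = 22336.
Two real roots: the line is a secant.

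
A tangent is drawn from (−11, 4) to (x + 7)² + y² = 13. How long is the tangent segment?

With centre O = (−7, 0), |OP|² = 32 and r² = 13.
The tangent meets the radius at right angles, so tangent² = |PO|² − r² = 32 − 13 = 19.

√19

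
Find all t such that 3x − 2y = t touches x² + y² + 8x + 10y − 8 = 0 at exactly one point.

t = −2 ± 7√13

For a tangent, require d(centre, line) = r = 7.
|3·(−4) − 2·(−5) − t| / √13 = 7
|t − (−2)| = 7√13.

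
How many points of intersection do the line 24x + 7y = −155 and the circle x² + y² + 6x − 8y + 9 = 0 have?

0

Substituting the line into the circle gives 625x² + 9078x + 33146 = 0.
Δ = 82410084 − 82865000 = −454916.
No real roots: the line does not meet the circle.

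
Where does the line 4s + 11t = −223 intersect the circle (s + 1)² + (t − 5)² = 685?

(−20, −13) and (2, −21)

From the line, t = (−223 − 4s)/11. Substituting:
137s² + 2466s − 5480 = 0  ⟹  s² + 18s − 40 = 0
s = 2 or s = −20, giving (2, −21) and (−20, −13).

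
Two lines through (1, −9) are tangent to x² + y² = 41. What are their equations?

5x − 4y = 41 and 4x + 5y = −41

Let a tangent through (1, −9) have slope m. Its distance from (0, 0) must equal √41:
[m·(−1) − (9)]² = 41(m² + 1)
20m² − 9m − 20 = 0, so m = 5/4 or m = −4/5.
Through (1, −9) these give 5x − 4y = 41 and 4x + 5y = −41.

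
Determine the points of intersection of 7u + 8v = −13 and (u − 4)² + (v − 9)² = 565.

Substitute v = (−13 − 7u)/8:
113u² + 678u − 27911 = 0  ⟹  u² + 6u − 247 = 0
u = 13 or u = −19, giving (13, −13) and (−19, 15).

(−19, 15) and (13, −13)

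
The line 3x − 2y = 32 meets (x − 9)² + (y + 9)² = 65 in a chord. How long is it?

4√13

From the line, y = (−32 + 3x)/2. Substituting:
13x² − 156x + 260 = 0  ⟹  x² − 12x + 20 = 0
x = 10 or x = 2, giving (10, −1) and (2, −13).
|(10, −1) − (2, −13)| = √((8)² + (12)²) = 4√13.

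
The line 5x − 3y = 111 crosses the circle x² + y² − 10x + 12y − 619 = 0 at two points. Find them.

(3, −32) and (27, 8)

Express y = (−111 + 5x)/3 and substitute into the circle:
34x² − 1020x + 2754 = 0  ⟹  x² − 30x + 81 = 0
x = 27 or x = 3, giving (27, 8) and (3, −32).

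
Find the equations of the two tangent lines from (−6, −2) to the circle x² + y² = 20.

x + 2y = −10 and 2x − y = −10

Write the tangent as mx − y + (−2 − m·(−6)) = 0 and set its distance from the centre to 2√5:
(6m − (2))² = 20(m² + 1)
2m² − 3m − 2 = 0, so m = −1/2 or m = 2.
With m = −1/2: x + 2y = −10. With m = 2: 2x − y = −10.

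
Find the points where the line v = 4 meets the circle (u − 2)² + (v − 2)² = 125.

(−9, 4) and (13, 4)

From the line, v = 4. Substituting:
u² − 4u − 117 = 0
u = 13 or u = −9, giving (13, 4) and (−9, 4).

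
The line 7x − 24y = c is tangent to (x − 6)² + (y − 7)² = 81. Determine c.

Tangency holds when the distance from the centre (6, 7) to the line equals the radius 9:
|7·6 − 24·7 − c| / √625 = 9
|c − (−126)| = 9·25, so c = 99 or c = −351.

c = −351 or c = 99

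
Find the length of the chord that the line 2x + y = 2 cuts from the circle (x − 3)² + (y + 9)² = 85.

8√5

Centre (3, −9), r² = 85. Perpendicular distance d from centre to line = |−5| / √5 = 5/√5.
Half the chord is √(r² − d²) = √(80), so the full chord is 8√5.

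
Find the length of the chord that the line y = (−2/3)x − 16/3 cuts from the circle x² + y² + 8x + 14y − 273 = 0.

10√13

The distance from (−4, −7) to the line is 13/√13, and r² = 338.
Chord = 2√(r² − d²) = 2·√(325) = 10√13.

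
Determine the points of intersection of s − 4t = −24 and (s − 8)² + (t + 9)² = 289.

(0, 6) and (8, 8)

Express t = (24 + s)/4 and substitute into the circle:
17s² − 136s = 0  ⟹  s² − 8s = 0
s = 8 or s = 0, giving (8, 8) and (0, 6).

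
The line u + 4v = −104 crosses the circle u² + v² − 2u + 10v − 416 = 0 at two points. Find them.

(−8, −24) and (0, −26)

Express v = (−104 − u)/4 and substitute into the circle:
17u² + 136u = 0  ⟹  u² + 8u = 0
u = 0 or u = −8, giving (0, −26) and (−8, −24).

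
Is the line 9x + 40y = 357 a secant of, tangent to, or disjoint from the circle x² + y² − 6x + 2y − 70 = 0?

disjoint

Substituting the line into the circle gives 1681x² − 16746x + 44009 = 0.
Discriminant = (−16746)² − 4·1681·(44009) = −15488000 < 0.
No real roots: the line does not meet the circle.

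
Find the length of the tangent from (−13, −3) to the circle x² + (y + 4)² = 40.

With centre O = (0, −4), |OP|² = 170 and r² = 40.
By the tangent–radius right angle, tangent length = √(|PO|² − r²) = √130.

√130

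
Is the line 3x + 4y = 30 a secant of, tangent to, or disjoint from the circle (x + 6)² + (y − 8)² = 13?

secant

Substituting the line into the circle gives 25x² + 204x + 372 = 0.
Discriminant = (204)² − 4·25·(372) = 4416 > 0.
Two real roots: the line is a secant.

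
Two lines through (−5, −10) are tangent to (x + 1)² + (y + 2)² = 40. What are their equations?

x − 3y = 25 and 3x + y = −25

Let a tangent through (−5, −10) have slope m. Its distance from (−1, −2) must equal 2√10:
[m·(4) − (8)]² = 40(m² + 1)
3m² + 8m − 3 = 0, so m = 1/3 or m = −3.
Through (−5, −10) these give x − 3y = 25 and 3x + y = −25.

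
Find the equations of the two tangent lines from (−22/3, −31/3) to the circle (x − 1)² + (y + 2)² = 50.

Write the tangent as mx − y + (−31/3 − m·(−22/3)) = 0 and set its distance from the centre to 5√2:
[m·(25/3) − (25/3)]² = 50(m² + 1)
7m² − 50m + 7 = 0, so m = 1/7 or m = 7.
Through (−22/3, −31/3) these give x − 7y = 65 and 7x − y = −41.

x − 7y = 65 and 7x − y = −41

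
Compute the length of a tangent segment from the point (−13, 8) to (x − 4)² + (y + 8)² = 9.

Centre (4, −8), r² = 9. |PO|² = (−17)² + (16)² = 545.
Power of the point: PT² = |PO|² − r² = 536, so PT = 2√134.

2√134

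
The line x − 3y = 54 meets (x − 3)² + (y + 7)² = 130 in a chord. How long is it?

The distance from (3, −7) to the line is 30/√10, and r² = 130.
Half the chord is √(r² − d²) = √(40), so the full chord is 4√10.

4√10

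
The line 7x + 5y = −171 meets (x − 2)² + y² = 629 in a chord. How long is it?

3√74

Centre (2, 0), r² = 629. Perpendicular distance d from centre to line = |185| / √74 = 185/√74.
Chord = 2√(r² − d²) = 2·√(333/2) = 3√74.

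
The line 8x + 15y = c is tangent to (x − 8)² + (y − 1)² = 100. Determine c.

Tangency holds when the distance from the centre (8, 1) to the line equals the radius 10:
|8·8 + 15·1 − c| / √289 = 10
|c − (79)| = 10·17, so c = 249 or c = −91.

c = −91 or c = 249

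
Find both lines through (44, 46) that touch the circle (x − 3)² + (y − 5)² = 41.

Let a tangent through (44, 46) have slope m. Its distance from (3, 5) must equal √41:
(−41m − (−41))² = 41(m² + 1)
20m² − 41m + 20 = 0, so m = 5/4 or m = 4/5.
With m = 5/4: 5x − 4y = 36. With m = 4/5: 4x − 5y = −54.

5x − 4y = 36 and 4x − 5y = −54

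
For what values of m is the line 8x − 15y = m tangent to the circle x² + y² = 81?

The line touches the circle iff its distance from (0, 0) is 9:
|8·0 − 15·0 − m| / √289 = 9
|m| = 9·17, so m = 153 or m = −153.

m = −153 or m = 153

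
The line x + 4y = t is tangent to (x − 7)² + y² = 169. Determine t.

Tangency holds when the distance from the centre (7, 0) to the line equals the radius 13:
|1·7 + 4·0 − t| / √17 = 13
|t − (7)| = 13√17.

t = 7 ± 13√17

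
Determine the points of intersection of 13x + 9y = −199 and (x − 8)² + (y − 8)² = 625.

(−16, 1) and (−7, −12)

Substitute y = (−199 − 13x)/9:
250x² + 5750x + 28000 = 0  ⟹  x² + 23x + 112 = 0
x = −7 or x = −16, giving (−7, −12) and (−16, 1).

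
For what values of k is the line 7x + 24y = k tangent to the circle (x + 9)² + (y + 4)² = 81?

The line touches the circle iff its distance from (−9, −4) is 9:
|7·(−9) + 24·(−4) − k| / √625 = 9
|k − (−159)| = 9·25, so k = 66 or k = −384.

k = −384 or k = 66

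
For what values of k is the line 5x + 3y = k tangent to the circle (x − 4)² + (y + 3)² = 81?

For a tangent, require d(centre, line) = r = 9.
|5·4 + 3·(−3) − k| / √34 = 9
|k − (11)| = 9√34.

k = 11 ± 9√34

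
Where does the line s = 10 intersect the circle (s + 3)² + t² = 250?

(10, −9) and (10, 9)

The line gives s = 10. Substituting into the circle:
t² − 81 = 0
t = 9 or t = −9, giving (10, 9) and (10, −9).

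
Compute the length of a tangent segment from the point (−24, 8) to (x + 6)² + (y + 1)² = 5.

20

Centre (−6, −1), r² = 5. |PO|² = (−18)² + (9)² = 405.
Power of the point: PT² = |PO|² − r² = 400, so PT = 20.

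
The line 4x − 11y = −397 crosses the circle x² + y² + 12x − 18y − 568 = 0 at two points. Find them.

(−25, 27) and (−3, 35)

Substitute y = (397 + 4x)/11:
137x² + 3836x + 10275 = 0  ⟹  x² + 28x + 75 = 0
x = −3 or x = −25, giving (−3, 35) and (−25, 27).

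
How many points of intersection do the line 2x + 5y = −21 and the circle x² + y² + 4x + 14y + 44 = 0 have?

0

Substituting the line into the circle gives 29x² + 44x + 71 = 0.
Δ = 1936 − 8236 = −6300.
No real roots: the line does not meet the circle.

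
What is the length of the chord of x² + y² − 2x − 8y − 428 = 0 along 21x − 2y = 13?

2√445

Centre (1, 4), r² = 445. Perpendicular distance d from centre to line = |0| / √445 = 0/√445.
Half the chord is √(r² − d²) = √(445), so the full chord is 2√445.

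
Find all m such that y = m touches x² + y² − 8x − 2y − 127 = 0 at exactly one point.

m = −11 or m = 13

Tangency holds when the distance from the centre (4, 1) to the line equals the radius 12:
|0·4 + 1·1 − m| / √1 = 12
|m − (1)| = 12, so m = 13 or m = −11.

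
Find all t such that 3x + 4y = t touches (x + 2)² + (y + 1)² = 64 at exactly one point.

Tangency holds when the distance from the centre (−2, −1) to the line equals the radius 8:
|3·(−2) + 4·(−1) − t| / √25 = 8
|t − (−10)| = 8·5, so t = 30 or t = −50.

t = −50 or t = 30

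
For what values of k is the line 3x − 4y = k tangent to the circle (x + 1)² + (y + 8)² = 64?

The line touches the circle iff its distance from (−1, −8) is 8:
|3·(−1) − 4·(−8) − k| / √25 = 8
|k − (29)| = 8·5, so k = 69 or k = −11.

k = −11 or k = 69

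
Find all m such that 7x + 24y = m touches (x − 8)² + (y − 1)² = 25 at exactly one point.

m = −45 or m = 205

For a tangent, require d(centre, line) = r = 5.
|7·8 + 24·1 − m| / √625 = 5
|m − (80)| = 5·25, so m = 205 or m = −45.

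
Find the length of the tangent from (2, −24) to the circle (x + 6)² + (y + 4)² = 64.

The centre is (−6, −4) and r = 8. The square of the distance from P to the centre is 64 + 400 = 464.
Power of the point: PT² = |PO|² − r² = 400, so PT = 20.

20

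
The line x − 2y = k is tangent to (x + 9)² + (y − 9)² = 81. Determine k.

Tangency holds when the distance from the centre (−9, 9) to the line equals the radius 9:
|1·(−9) − 2·9 − k| / √5 = 9
|k − (−27)| = 9√5.

k = −27 ± 9√5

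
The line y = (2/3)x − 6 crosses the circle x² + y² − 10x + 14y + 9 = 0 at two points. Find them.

Express y = (−18 + 2x)/3 and substitute into the circle:
13x² − 78x − 351 = 0  ⟹  x² − 6x − 27 = 0
x = 9 or x = −3, giving (9, 0) and (−3, −8).

(−3, −8) and (9, 0)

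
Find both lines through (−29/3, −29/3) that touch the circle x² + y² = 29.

5x − 2y = −29 and 2x − 5y = 29

A line y − (−29/3) = m(x − (−29/3)) is tangent when its distance from (0, 0) is √29:
[m·(29/3) − (29/3)]² = 29(m² + 1)
10m² − 29m + 10 = 0, so m = 5/2 or m = 2/5.
With m = 5/2: 5x − 2y = −29. With m = 2/5: 2x − 5y = 29.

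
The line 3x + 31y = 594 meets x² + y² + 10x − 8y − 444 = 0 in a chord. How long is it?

√970

Express y = (594 − 3x)/31 and substitute into the circle:
970x² + 6790x − 221160 = 0  ⟹  x² + 7x − 228 = 0
x = 12 or x = −19, giving (12, 18) and (−19, 21).
Chord length = distance between (12, 18) and (−19, 21) = √970 = √970.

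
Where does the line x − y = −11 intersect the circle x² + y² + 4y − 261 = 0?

(−16, −5) and (3, 14)

Substitute y = x + 11:
2x² + 26x − 96 = 0  ⟹  x² + 13x − 48 = 0
x = 3 or x = −16, giving (3, 14) and (−16, −5).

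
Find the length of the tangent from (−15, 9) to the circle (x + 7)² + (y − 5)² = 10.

With centre O = (−7, 5), |OP|² = 80 and r² = 10.
Power of the point: PT² = |PO|² − r² = 70, so PT = √70.

√70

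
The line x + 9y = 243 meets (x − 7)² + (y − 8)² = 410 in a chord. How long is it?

2√82

Substitute y = (243 − x)/9:
82x² − 1476x = 0  ⟹  x² − 18x = 0
x = 18 or x = 0, giving (18, 25) and (0, 27).
Chord length = distance between (18, 25) and (0, 27) = √328 = 2√82.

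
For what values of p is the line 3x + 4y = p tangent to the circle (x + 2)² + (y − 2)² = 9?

For a tangent, require d(centre, line) = r = 3.
|3·(−2) + 4·2 − p| / √25 = 3
|p − (2)| = 3·5, so p = 17 or p = −13.

p = −13 or p = 17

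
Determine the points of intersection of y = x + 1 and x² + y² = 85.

Express y = x + 1 and substitute into the circle:
2x² + 2x − 84 = 0  ⟹  x² + x − 42 = 0
x = 6 or x = −7, giving (6, 7) and (−7, −6).

(−7, −6) and (6, 7)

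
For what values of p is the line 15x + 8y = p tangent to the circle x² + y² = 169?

p = −221 or p = 221

Tangency holds when the distance from the centre (0, 0) to the line equals the radius 13:
|15·0 + 8·0 − p| / √289 = 13
|p| = 13·17, so p = 221 or p = −221.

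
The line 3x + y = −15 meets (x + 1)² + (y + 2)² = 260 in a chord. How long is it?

Express y = −3x − 15 and substitute into the circle:
10x² + 80x − 90 = 0  ⟹  x² + 8x − 9 = 0
x = 1 or x = −9, giving (1, −18) and (−9, 12).
Chord length = distance between (1, −18) and (−9, 12) = √1000 = 10√10.

10√10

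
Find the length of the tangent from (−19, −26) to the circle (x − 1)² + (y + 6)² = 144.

4√41

The centre is (1, −6) and r = 12. The square of the distance from P to the centre is 400 + 400 = 800.
Power of the point: PT² = |PO|² − r² = 656, so PT = 4√41.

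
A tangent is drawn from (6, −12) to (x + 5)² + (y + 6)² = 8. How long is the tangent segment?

Centre (−5, −6), r² = 8. |PO|² = (11)² + (−6)² = 157.
By the tangent–radius right angle, tangent length = √(|PO|² − r²) = √149.

√149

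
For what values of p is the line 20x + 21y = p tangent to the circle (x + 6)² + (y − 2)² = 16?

The line touches the circle iff its distance from (−6, 2) is 4:
|20·(−6) + 21·2 − p| / √841 = 4
|p − (−78)| = 4·29, so p = 38 or p = −194.

p = −194 or p = 38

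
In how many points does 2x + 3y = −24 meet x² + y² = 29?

0

Substituting the line into the circle gives 13x² + 96x + 315 = 0.
Δ = 9216 − 16380 = −7164.
No real roots: the line does not meet the circle.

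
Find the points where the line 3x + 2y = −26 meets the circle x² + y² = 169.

Express y = (−26 − 3x)/2 and substitute into the circle:
13x² + 156x = 0  ⟹  x² + 12x = 0
x = 0 or x = −12, giving (0, −13) and (−12, 5).

(−12, 5) and (0, −13)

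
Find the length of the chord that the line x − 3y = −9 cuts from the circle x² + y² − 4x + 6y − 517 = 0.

14√10

Centre (2, −3), r² = 530. Perpendicular distance d from centre to line = |20| / √10 = 20/√10.
Half the chord is √(r² − d²) = √(490), so the full chord is 14√10.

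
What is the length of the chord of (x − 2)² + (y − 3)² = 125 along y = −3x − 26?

√10

Substitute y = −3x − 26:
10x² + 170x + 720 = 0  ⟹  x² + 17x + 72 = 0
x = −8 or x = −9, giving (−8, −2) and (−9, 1).
Chord length = distance between (−8, −2) and (−9, 1) = √10 = √10.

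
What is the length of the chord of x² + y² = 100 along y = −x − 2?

The distance from (0, 0) to the line is 2/√2, and r² = 100.
Half the chord is √(r² − d²) = √(98), so the full chord is 14√2.

14√2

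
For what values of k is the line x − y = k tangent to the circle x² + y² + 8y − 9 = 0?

k = 4 ± 5√2

Tangency holds when the distance from the centre (0, −4) to the line equals the radius 5:
|1·0 − 1·(−4) − k| / √2 = 5
|k − (4)| = 5√2.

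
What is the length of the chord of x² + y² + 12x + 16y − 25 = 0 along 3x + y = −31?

7√10

The distance from (−6, −8) to the line is 5/√10, and r² = 125.
Half the chord is √(r² − d²) = √(245/2), so the full chord is 7√10.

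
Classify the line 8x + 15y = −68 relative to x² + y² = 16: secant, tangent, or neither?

tangent

d² = (8·0 + 15·0 − (−68))²/289 = 16; r² = 16.
Since d² = r², the line is tangent.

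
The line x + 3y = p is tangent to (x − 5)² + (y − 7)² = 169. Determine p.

For a tangent, require d(centre, line) = r = 13.
|1·5 + 3·7 − p| / √10 = 13
|p − (26)| = 13√10.

p = 26 ± 13√10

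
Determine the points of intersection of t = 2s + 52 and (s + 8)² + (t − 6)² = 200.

Express t = 2s + 52 and substitute into the circle:
5s² + 200s + 1980 = 0  ⟹  s² + 40s + 396 = 0
s = −18 or s = −22, giving (−18, 16) and (−22, 8).

(−22, 8) and (−18, 16)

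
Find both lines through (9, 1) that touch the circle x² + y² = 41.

5x − 4y = 41 and 4x + 5y = 41

A line y − (1) = m(x − (9)) is tangent when its distance from (0, 0) is √41:
[m·(−9) − (−1)]² = 41(m² + 1)
20m² − 9m − 20 = 0, so m = 5/4 or m = −4/5.
With m = 5/4: 5x − 4y = 41. With m = −4/5: 4x + 5y = 41.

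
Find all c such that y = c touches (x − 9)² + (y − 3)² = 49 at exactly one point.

c = −4 or c = 10

Tangency holds when the distance from the centre (9, 3) to the line equals the radius 7:
|0·9 + 1·3 − c| / √1 = 7
|c − (3)| = 7, so c = 10 or c = −4.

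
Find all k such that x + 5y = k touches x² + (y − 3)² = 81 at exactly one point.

The line touches the circle iff its distance from (0, 3) is 9:
|1·0 + 5·3 − k| / √26 = 9
|k − (15)| = 9√26.

k = 15 ± 9√26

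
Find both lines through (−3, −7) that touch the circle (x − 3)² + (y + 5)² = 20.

2x − y = 1 and x + 2y = −17

A line y − (−7) = m(x − (−3)) is tangent when its distance from (3, −5) is 2√5:
(6m − (2))² = 20(m² + 1)
2m² − 3m − 2 = 0, so m = 2 or m = −1/2.
Through (−3, −7) these give 2x − y = 1 and x + 2y = −17.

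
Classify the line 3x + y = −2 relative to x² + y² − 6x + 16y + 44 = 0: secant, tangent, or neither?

Substituting the line into the circle gives 10x² − 42x + 16 = 0.
Δ = 1764 − 640 = 1124.
Two real roots: the line is a secant.

secant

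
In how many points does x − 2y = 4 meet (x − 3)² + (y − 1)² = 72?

d² = (1·3 − 2·1 − (4))²/5 = 9/5; r² = 72.
Since d² < r², the line cuts the circle twice.

2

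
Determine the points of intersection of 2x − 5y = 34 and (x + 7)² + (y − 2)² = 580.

(−23, −16) and (17, 0)

From the line, y = (−34 + 2x)/5. Substituting:
29x² + 174x − 11339 = 0  ⟹  x² + 6x − 391 = 0
x = 17 or x = −23, giving (17, 0) and (−23, −16).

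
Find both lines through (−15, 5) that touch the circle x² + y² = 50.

x − 7y = −50 and x + y = −10

Let a tangent through (−15, 5) have slope m. Its distance from (0, 0) must equal 5√2:
[m·(15) − (−5)]² = 50(m² + 1)
7m² + 6m − 1 = 0, so m = 1/7 or m = −1.
Through (−15, 5) these give x − 7y = −50 and x + y = −10.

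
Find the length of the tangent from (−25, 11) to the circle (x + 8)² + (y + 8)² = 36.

√614

With centre O = (−8, −8), |OP|² = 650 and r² = 36.
By the tangent–radius right angle, tangent length = √(|PO|² − r²) = √614.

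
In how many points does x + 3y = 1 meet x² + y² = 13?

2

Centre (0, 0), r² = 13. Distance² from centre to line = (−1)²/10 = 1/10.
Since d² < r², the line cuts the circle twice.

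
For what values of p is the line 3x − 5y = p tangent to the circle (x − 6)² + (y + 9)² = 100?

p = 63 ± 10√34

Tangency holds when the distance from the centre (6, −9) to the line equals the radius 10:
|3·6 − 5·(−9) − p| / √34 = 10
|p − (63)| = 10√34.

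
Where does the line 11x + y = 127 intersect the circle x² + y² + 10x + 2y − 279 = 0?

Substitute y = −11x + 127:
122x² − 2806x + 16104 = 0  ⟹  x² − 23x + 132 = 0
x = 12 or x = 11, giving (12, −5) and (11, 6).

(11, 6) and (12, −5)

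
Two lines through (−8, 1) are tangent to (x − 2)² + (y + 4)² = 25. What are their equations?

A line y − (1) = m(x − (−8)) is tangent when its distance from (2, −4) is 5:
[m·(10) − (−5)]² = 25(m² + 1)
3m² + 4m = 0, so m = 0 or m = −4/3.
With m = 0: y = 1. With m = −4/3: 4x + 3y = −29.

y = 1 and 4x + 3y = −29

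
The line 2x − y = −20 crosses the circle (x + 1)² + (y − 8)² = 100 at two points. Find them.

(−9, 2) and (−1, 18)

From the line, y = 2x + 20. Substituting:
5x² + 50x + 45 = 0  ⟹  x² + 10x + 9 = 0
x = −1 or x = −9, giving (−1, 18) and (−9, 2).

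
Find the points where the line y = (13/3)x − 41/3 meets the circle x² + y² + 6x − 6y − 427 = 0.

(−1, −18) and (8, 21)

Express y = (−41 + 13x)/3 and substitute into the circle:
178x² − 1246x − 1424 = 0  ⟹  x² − 7x − 8 = 0
x = 8 or x = −1, giving (8, 21) and (−1, −18).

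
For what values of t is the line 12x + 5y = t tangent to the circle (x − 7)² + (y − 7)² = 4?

t = 93 or t = 145

The line touches the circle iff its distance from (7, 7) is 2:
|12·7 + 5·7 − t| / √169 = 2
|t − (119)| = 2·13, so t = 145 or t = 93.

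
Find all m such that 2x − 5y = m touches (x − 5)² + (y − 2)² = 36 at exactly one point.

m = ±6√29

Tangency holds when the distance from the centre (5, 2) to the line equals the radius 6:
|2·5 − 5·2 − m| / √29 = 6
|m| = 6√29.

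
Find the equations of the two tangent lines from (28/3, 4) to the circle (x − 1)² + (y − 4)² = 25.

Write the tangent as mx − y + (4 − m·(28/3)) = 0 and set its distance from the centre to 5:
[m·(−25/3) − (0)]² = 25(m² + 1)
16m² − 9 = 0, so m = 3/4 or m = −3/4.
Through (28/3, 4) these give 3x − 4y = 12 and 3x + 4y = 44.

3x − 4y = 12 and 3x + 4y = 44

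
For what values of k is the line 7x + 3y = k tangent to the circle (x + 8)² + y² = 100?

k = −56 ± 10√58

The line touches the circle iff its distance from (−8, 0) is 10:
|7·(−8) + 3·0 − k| / √58 = 10
|k − (−56)| = 10√58.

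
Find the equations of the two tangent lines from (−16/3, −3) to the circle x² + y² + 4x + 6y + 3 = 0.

3x + y = −19 and 3x − y = −13

Write the tangent as mx − y + (−3 − m·(−16/3)) = 0 and set its distance from the centre to √10:
(10/3m − (0))² = 10(m² + 1)
m² − 9 = 0, so m = −3 or m = 3.
With m = −3: 3x + y = −19. With m = 3: 3x − y = −13.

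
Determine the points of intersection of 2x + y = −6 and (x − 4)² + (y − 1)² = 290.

(−9, 12) and (5, −16)

Substitute y = −2x − 6:
5x² + 20x − 225 = 0  ⟹  x² + 4x − 45 = 0
x = 5 or x = −9, giving (5, −16) and (−9, 12).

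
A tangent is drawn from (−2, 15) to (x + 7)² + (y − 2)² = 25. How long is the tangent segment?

13

The centre is (−7, 2) and r = 5. The square of the distance from P to the centre is 25 + 169 = 194.
The tangent meets the radius at right angles, so tangent² = |PO|² − r² = 194 − 25 = 169.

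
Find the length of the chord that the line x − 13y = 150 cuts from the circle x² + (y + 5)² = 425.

Centre (0, −5), r² = 425. Perpendicular distance d from centre to line = |−85| / √170 = 85/√170.
Chord = 2√(r² − d²) = 2·√(765/2) = 3√170.

3√170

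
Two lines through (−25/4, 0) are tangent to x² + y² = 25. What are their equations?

Let a tangent through (−25/4, 0) have slope m. Its distance from (0, 0) must equal 5:
(25/4m − (0))² = 25(m² + 1)
9m² − 16 = 0, so m = 4/3 or m = −4/3.
Through (−25/4, 0) these give 4x − 3y = −25 and 4x + 3y = −25.

4x − 3y = −25 and 4x + 3y = −25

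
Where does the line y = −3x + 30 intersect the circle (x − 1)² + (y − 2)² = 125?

(6, 12) and (11, −3)

Express y = −3x + 30 and substitute into the circle:
10x² − 170x + 660 = 0  ⟹  x² − 17x + 66 = 0
x = 11 or x = 6, giving (11, −3) and (6, 12).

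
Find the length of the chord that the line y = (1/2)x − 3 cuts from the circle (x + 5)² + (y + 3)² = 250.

The distance from (−5, −3) to the line is 5/√5, and r² = 250.
Chord = 2√(r² − d²) = 2·√(245) = 14√5.

14√5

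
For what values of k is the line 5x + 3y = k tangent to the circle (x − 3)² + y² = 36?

k = 15 ± 6√34

For a tangent, require d(centre, line) = r = 6.
|5·3 + 3·0 − k| / √34 = 6
|k − (15)| = 6√34.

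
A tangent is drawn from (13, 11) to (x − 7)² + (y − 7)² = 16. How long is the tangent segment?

With centre O = (7, 7), |OP|² = 52 and r² = 16.
The tangent meets the radius at right angles, so tangent² = |PO|² − r² = 52 − 16 = 36.

6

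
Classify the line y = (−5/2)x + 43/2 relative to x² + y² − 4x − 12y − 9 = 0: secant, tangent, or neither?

d² = (5·2 + 2·6 − (43))²/29 = 441/29; r² = 49.
Since d² < r², the line cuts the circle twice.

secant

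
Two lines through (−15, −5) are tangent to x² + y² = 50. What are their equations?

Write the tangent as mx − y + (−5 − m·(−15)) = 0 and set its distance from the centre to 5√2:
(15m − (5))² = 50(m² + 1)
7m² − 6m − 1 = 0, so m = −1/7 or m = 1.
With m = −1/7: x + 7y = −50. With m = 1: x − y = −10.

x + 7y = −50 and x − y = −10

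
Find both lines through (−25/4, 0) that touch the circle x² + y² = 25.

Let a tangent through (−25/4, 0) have slope m. Its distance from (0, 0) must equal 5:
[m·(25/4) − (0)]² = 25(m² + 1)
9m² − 16 = 0, so m = −4/3 or m = 4/3.
With m = −4/3: 4x + 3y = −25. With m = 4/3: 4x − 3y = −25.

4x + 3y = −25 and 4x − 3y = −25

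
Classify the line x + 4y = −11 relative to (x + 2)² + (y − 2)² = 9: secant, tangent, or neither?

Substituting the line into the circle gives 17x² + 102x + 281 = 0.
Δ = 10404 − 19108 = −8704.
No real roots: the line does not meet the circle.

neither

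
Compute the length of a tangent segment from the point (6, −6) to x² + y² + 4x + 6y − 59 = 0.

With centre O = (−2, −3), |OP|² = 73 and r² = 72.
Power of the point: PT² = |PO|² − r² = 1, so PT = 1.

1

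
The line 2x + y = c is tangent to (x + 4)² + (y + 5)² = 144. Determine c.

c = −13 ± 12√5

For a tangent, require d(centre, line) = r = 12.
|2·(−4) + 1·(−5) − c| / √5 = 12
|c − (−13)| = 12√5.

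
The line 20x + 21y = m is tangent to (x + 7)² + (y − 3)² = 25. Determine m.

m = −222 or m = 68

The line touches the circle iff its distance from (−7, 3) is 5:
|20·(−7) + 21·3 − m| / √841 = 5
|m − (−77)| = 5·29, so m = 68 or m = −222.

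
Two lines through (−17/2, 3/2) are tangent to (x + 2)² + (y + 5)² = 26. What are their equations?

A line y − (3/2) = m(x − (−17/2)) is tangent when its distance from (−2, −5) is √26:
[m·(13/2) − (−13/2)]² = 26(m² + 1)
5m² + 26m + 5 = 0, so m = −1/5 or m = −5.
Through (−17/2, 3/2) these give x + 5y = −1 and 5x + y = −41.

x + 5y = −1 and 5x + y = −41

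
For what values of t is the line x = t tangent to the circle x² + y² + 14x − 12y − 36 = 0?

For a tangent, require d(centre, line) = r = 11.
|1·(−7) + 0·6 − t| / √1 = 11
|t − (−7)| = 11, so t = 4 or t = −18.

t = −18 or t = 4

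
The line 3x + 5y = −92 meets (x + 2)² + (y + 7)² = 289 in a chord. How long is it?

5√34

Centre (−2, −7), r² = 289. Perpendicular distance d from centre to line = |51| / √34 = 51/√34.
Chord = 2√(r² − d²) = 2·√(425/2) = 5√34.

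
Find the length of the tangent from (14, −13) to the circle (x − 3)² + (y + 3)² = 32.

3√21

With centre O = (3, −3), |OP|² = 221 and r² = 32.
The tangent meets the radius at right angles, so tangent² = |PO|² − r² = 221 − 32 = 189.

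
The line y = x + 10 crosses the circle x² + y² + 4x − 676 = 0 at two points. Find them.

From the line, y = x + 10. Substituting:
2x² + 24x − 576 = 0  ⟹  x² + 12x − 288 = 0
x = 12 or x = −24, giving (12, 22) and (−24, −14).

(−24, −14) and (12, 22)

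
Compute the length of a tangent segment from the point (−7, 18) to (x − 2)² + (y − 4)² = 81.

14

Centre (2, 4), r² = 81. |PO|² = (−9)² + (14)² = 277.
By the tangent–radius right angle, tangent length = √(|PO|² − r²) = √196 = 14.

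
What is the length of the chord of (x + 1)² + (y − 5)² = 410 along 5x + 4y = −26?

Express y = (−26 − 5x)/4 and substitute into the circle:
41x² + 492x − 4428 = 0  ⟹  x² + 12x − 108 = 0
x = 6 or x = −18, giving (6, −14) and (−18, 16).
Chord length = distance between (6, −14) and (−18, 16) = √1476 = 6√41.

6√41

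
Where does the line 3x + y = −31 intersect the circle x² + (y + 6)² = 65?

(−8, −7) and (−7, −10)

Express y = −3x − 31 and substitute into the circle:
10x² + 150x + 560 = 0  ⟹  x² + 15x + 56 = 0
x = −7 or x = −8, giving (−7, −10) and (−8, −7).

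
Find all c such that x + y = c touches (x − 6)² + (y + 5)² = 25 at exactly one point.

The line touches the circle iff its distance from (6, −5) is 5:
|1·6 + 1·(−5) − c| / √2 = 5
|c − (1)| = 5√2.

c = 1 ± 5√2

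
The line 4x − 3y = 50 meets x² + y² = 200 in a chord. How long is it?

Centre (0, 0), r² = 200. Perpendicular distance d from centre to line = |−50| / √25 = 50/√25.
Half the chord is √(r² − d²) = √(100), so the full chord is 20.

20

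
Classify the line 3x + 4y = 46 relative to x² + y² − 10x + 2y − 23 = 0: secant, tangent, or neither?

tangent

Centre (5, −1), r² = 49. Distance² from centre to line = (−35)²/25 = 49.
Since d² = r², the line is tangent.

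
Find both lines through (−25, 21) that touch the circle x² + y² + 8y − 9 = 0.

Write the tangent as mx − y + (21 − m·(−25)) = 0 and set its distance from the centre to 5:
(25m − (−25))² = 25(m² + 1)
12m² + 25m + 12 = 0, so m = −3/4 or m = −4/3.
Through (−25, 21) these give 3x + 4y = 9 and 4x + 3y = −37.

3x + 4y = 9 and 4x + 3y = −37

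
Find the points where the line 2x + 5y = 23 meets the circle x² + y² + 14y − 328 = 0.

(−11, 9) and (19, −3)

Express y = (23 − 2x)/5 and substitute into the circle:
29x² − 232x − 6061 = 0  ⟹  x² − 8x − 209 = 0
x = 19 or x = −11, giving (19, −3) and (−11, 9).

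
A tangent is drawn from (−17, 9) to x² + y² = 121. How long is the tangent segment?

Centre (0, 0), r² = 121. |PO|² = (−17)² + (9)² = 370.
The tangent meets the radius at right angles, so tangent² = |PO|² − r² = 370 − 121 = 249.

√249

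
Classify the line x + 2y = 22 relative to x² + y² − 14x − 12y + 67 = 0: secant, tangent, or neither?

Substituting the line into the circle gives 5x² − 76x + 224 = 0.
Discriminant = (−76)² − 4·5·(224) = 1296 > 0.
Two real roots: the line is a secant.

secant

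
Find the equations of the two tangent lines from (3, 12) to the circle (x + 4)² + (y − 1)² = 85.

9x + 2y = 51 and 2x − 9y = −102

Let a tangent through (3, 12) have slope m. Its distance from (−4, 1) must equal √85:
[m·(−7) − (−11)]² = 85(m² + 1)
18m² + 77m − 18 = 0, so m = −9/2 or m = 2/9.
With m = −9/2: 9x + 2y = 51. With m = 2/9: 2x − 9y = −102.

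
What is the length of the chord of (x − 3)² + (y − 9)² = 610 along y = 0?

46

Centre (3, 9), r² = 610. Perpendicular distance d from centre to line = |9| / √1 = 9.
Half the chord is √(r² − d²) = √(529), so the full chord is 46.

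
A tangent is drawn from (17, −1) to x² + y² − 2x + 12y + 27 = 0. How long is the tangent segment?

√271

The centre is (1, −6) and r = √10. The square of the distance from P to the centre is 256 + 25 = 281.
The tangent meets the radius at right angles, so tangent² = |PO|² − r² = 281 − 10 = 271.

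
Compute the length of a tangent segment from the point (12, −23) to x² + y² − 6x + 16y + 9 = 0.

With centre O = (3, −8), |OP|² = 306 and r² = 64.
Power of the point: PT² = |PO|² − r² = 242, so PT = 11√2.

11√2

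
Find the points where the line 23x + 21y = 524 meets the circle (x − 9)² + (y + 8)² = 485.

(10, 14) and (31, −9)

Express y = (524 − 23x)/21 and substitute into the circle:
970x² − 39770x + 300700 = 0  ⟹  x² − 41x + 310 = 0
x = 31 or x = 10, giving (31, −9) and (10, 14).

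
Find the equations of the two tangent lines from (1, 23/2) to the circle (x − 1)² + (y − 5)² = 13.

3x + 2y = 26 and 3x − 2y = −20

A line y − (23/2) = m(x − (1)) is tangent when its distance from (1, 5) is √13:
(0m − (−13/2))² = 13(m² + 1)
4m² − 9 = 0, so m = −3/2 or m = 3/2.
With m = −3/2: 3x + 2y = 26. With m = 3/2: 3x − 2y = −20.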